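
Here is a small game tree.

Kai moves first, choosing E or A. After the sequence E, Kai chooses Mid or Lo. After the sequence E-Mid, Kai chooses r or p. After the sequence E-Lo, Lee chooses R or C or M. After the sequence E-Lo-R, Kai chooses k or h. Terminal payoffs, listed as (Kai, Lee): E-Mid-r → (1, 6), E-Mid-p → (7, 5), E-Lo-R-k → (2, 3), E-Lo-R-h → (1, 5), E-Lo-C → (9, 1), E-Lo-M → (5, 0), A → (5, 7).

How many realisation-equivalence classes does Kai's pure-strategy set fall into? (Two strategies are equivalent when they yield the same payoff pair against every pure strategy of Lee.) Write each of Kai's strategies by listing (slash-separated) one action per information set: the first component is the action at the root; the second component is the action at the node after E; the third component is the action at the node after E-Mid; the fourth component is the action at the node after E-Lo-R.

Kai has 16 pure strategies: E/Mid/r/k, E/Mid/r/h, E/Mid/p/k, E/Mid/p/h, E/Lo/r/k, E/Lo/r/h, E/Lo/p/k, E/Lo/p/h, A/Mid/r/k, A/Mid/r/h, A/Mid/p/k, A/Mid/p/h, A/Lo/r/k, A/Lo/r/h, A/Lo/p/k, A/Lo/p/h. Columns: R, C, M.
{E/Mid/r/k, E/Mid/r/h} → row (1,6) (1,6) (1,6)
{E/Mid/p/k, E/Mid/p/h} → row (7,5) (7,5) (7,5)
{E/Lo/r/k, E/Lo/p/k} → row (2,3) (9,1) (5,0)
{E/Lo/r/h, E/Lo/p/h} → row (1,5) (9,1) (5,0)
{A/Mid/r/k, A/Mid/r/h, A/Mid/p/k, A/Mid/p/h, A/Lo/r/k, A/Lo/r/h, A/Lo/p/k, A/Lo/p/h} → row (5,7) (5,7) (5,7)
That's 5 distinct rows out of 16 strategies.

5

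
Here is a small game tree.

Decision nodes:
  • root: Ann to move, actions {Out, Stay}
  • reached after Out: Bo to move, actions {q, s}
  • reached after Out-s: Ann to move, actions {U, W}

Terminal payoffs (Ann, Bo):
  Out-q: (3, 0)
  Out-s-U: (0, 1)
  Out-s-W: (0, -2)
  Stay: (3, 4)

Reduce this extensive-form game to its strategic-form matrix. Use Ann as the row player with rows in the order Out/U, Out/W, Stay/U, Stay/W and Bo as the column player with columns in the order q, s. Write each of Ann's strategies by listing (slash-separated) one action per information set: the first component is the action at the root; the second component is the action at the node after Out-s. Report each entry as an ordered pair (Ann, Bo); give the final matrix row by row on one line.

              q        s
 Out/U    (3,0)    (0,1)
 Out/W    (3,0)   (0,-2)
Stay/U    (3,4)    (3,4)
Stay/W    (3,4)    (3,4)

Out/U: (3,0) (0,1) | Out/W: (3,0) (0,-2) | Stay/U: (3,4) (3,4) | Stay/W: (3,4) (3,4)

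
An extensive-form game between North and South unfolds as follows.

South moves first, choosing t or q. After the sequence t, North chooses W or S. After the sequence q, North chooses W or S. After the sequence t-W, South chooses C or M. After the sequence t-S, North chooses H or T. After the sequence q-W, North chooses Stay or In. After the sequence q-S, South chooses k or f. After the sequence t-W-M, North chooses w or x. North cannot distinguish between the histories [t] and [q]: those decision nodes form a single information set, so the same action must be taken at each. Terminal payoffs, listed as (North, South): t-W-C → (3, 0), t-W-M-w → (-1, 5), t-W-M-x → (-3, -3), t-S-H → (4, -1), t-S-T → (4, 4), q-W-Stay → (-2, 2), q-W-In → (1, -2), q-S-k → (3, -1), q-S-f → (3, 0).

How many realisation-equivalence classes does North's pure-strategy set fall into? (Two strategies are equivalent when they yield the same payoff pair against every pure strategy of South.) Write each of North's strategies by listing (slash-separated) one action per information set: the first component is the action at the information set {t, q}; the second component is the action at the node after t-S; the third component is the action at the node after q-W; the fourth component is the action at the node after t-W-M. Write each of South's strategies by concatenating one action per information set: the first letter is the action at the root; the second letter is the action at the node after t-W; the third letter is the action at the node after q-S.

6

North has 16 pure strategies: W/H/Stay/w, W/H/Stay/x, W/H/In/w, W/H/In/x, W/T/Stay/w, W/T/Stay/x, W/T/In/w, W/T/In/x, S/H/Stay/w, S/H/Stay/x, S/H/In/w, S/H/In/x, S/T/Stay/w, S/T/Stay/x, S/T/In/w, S/T/In/x. Columns: tCk, tCf, tMk, tMf, qCk, qCf, qMk, qMf.
{W/H/Stay/w, W/T/Stay/w} → row (3,0) (3,0) (-1,5) (-1,5) (-2,2) (-2,2) (-2,2) (-2,2)
{W/H/Stay/x, W/T/Stay/x} → row (3,0) (3,0) (-3,-3) (-3,-3) (-2,2) (-2,2) (-2,2) (-2,2)
{W/H/In/w, W/T/In/w} → row (3,0) (3,0) (-1,5) (-1,5) (1,-2) (1,-2) (1,-2) (1,-2)
{W/H/In/x, W/T/In/x} → row (3,0) (3,0) (-3,-3) (-3,-3) (1,-2) (1,-2) (1,-2) (1,-2)
{S/H/Stay/w, S/H/Stay/x, S/H/In/w, S/H/In/x} → row (4,-1) (4,-1) (4,-1) (4,-1) (3,-1) (3,0) (3,-1) (3,0)
{S/T/Stay/w, S/T/Stay/x, S/T/In/w, S/T/In/x} → row (4,4) (4,4) (4,4) (4,4) (3,-1) (3,0) (3,-1) (3,0)
That's 6 distinct rows out of 16 strategies.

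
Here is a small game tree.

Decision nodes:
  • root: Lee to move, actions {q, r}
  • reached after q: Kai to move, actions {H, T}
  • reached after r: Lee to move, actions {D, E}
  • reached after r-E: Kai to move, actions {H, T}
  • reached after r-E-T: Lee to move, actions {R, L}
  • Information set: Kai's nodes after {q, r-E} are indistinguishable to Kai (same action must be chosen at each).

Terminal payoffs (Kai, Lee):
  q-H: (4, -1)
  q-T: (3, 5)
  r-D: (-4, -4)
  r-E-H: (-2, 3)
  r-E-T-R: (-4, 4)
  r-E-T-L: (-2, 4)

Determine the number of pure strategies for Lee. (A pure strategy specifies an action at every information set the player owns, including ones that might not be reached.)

Lee owns the root with actions {q, r} — two choices.
Lee owns the node after r with actions {D, E} — two choices.
Lee owns the node after r-E-T with actions {R, L} — two choices.
A pure strategy fixes one action at each information set independently, so the count is the product 2 × 2 × 2 = 8.
(For reference, Kai has 2 pure strategies, giving a 8×2 normal-form matrix.)

8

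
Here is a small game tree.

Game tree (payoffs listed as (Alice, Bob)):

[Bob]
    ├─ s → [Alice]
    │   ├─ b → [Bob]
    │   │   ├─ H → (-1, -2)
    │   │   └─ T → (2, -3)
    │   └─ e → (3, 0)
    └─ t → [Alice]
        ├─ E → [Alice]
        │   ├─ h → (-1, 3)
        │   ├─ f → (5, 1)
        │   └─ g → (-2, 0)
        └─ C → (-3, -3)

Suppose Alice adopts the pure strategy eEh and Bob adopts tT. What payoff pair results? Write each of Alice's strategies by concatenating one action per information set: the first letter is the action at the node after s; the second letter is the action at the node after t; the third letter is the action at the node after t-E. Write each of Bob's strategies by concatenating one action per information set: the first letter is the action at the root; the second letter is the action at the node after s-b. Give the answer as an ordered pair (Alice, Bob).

Trace the play path from the root:
  Bob plays t
  Alice plays E at [t]
  Alice plays h at [t-E]
→ terminal payoff (-1, 3).
(Alice's choice at the node after s is never reached on this path, so it doesn't affect the outcome.)

(-1, 3)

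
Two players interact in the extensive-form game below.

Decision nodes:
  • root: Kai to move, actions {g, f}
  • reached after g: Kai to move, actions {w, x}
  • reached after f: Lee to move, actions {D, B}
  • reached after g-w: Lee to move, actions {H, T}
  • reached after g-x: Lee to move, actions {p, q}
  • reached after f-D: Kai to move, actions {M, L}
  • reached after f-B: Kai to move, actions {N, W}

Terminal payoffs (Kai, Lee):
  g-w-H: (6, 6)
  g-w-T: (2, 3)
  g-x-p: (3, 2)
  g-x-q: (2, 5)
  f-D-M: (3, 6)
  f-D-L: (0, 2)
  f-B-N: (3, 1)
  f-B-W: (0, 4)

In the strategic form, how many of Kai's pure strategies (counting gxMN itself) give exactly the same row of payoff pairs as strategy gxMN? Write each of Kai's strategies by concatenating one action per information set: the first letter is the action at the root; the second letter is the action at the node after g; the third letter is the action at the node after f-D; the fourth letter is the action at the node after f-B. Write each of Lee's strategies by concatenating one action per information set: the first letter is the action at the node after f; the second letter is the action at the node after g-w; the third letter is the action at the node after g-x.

4

Row for gxMN (columns DHp, DHq, DTp, DTq, BHp, BHq, BTp, BTq): (3,2) (2,5) (3,2) (2,5) (3,2) (2,5) (3,2) (2,5).
Under gxMN, Kai's choice at the node after f-D and at the node after f-B can never be reached regardless of what Lee does, so varying those choices leaves every outcome unchanged.
Holding the reachable choices fixed and varying the unreachable ones freely already gives 2 × 2 = 4 equivalent strategies.
No other strategy reproduces this row, so those 4 are the full class: gxMN, gxMW, gxLN, gxLW.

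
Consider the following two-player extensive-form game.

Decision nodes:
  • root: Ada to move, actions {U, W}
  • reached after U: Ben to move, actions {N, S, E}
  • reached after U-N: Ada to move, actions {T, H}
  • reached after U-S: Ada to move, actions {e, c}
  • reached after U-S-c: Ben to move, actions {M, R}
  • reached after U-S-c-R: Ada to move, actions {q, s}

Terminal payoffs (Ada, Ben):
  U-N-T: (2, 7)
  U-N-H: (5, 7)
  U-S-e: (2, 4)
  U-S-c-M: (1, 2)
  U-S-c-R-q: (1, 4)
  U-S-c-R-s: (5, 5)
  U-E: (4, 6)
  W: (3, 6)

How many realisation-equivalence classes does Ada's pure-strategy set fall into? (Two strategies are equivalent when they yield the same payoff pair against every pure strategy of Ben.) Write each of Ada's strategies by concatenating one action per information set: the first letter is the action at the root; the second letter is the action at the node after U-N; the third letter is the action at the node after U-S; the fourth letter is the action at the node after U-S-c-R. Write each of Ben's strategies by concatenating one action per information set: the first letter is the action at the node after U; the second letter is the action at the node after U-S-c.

Ada has 16 pure strategies: UTeq, UTes, UTcq, UTcs, UHeq, UHes, UHcq, UHcs, WTeq, WTes, WTcq, WTcs, WHeq, WHes, WHcq, WHcs. Columns: NM, NR, SM, SR, EM, ER.
{UTeq, UTes} → row (2,7) (2,7) (2,4) (2,4) (4,6) (4,6)
{UTcq} → row (2,7) (2,7) (1,2) (1,4) (4,6) (4,6)
{UTcs} → row (2,7) (2,7) (1,2) (5,5) (4,6) (4,6)
{UHeq, UHes} → row (5,7) (5,7) (2,4) (2,4) (4,6) (4,6)
{UHcq} → row (5,7) (5,7) (1,2) (1,4) (4,6) (4,6)
{UHcs} → row (5,7) (5,7) (1,2) (5,5) (4,6) (4,6)
{WTeq, WTes, WTcq, WTcs, WHeq, WHes, WHcq, WHcs} → row (3,6) (3,6) (3,6) (3,6) (3,6) (3,6)
That's 7 distinct rows out of 16 strategies.

7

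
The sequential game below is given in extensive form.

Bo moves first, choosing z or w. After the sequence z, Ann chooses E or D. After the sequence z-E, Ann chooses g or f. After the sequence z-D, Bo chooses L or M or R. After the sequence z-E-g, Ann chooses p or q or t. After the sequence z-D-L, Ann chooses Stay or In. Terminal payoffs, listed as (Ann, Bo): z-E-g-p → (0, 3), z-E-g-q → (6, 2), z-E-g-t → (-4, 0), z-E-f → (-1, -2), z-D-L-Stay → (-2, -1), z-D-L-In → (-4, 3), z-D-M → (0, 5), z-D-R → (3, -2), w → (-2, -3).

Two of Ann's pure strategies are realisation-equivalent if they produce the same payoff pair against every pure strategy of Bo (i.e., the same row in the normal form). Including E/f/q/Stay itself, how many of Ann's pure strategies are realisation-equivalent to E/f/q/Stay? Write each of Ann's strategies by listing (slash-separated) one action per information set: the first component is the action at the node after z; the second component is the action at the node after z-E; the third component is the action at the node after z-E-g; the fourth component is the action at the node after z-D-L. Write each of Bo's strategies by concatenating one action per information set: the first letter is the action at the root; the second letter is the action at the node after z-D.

Row for E/f/q/Stay (columns zL, zM, zR, wL, wM, wR): (-1,-2) (-1,-2) (-1,-2) (-2,-3) (-2,-3) (-2,-3).
Under E/f/q/Stay, Ann's choice at the node after z-E-g and at the node after z-D-L can never be reached regardless of what Bo does, so varying those choices leaves every outcome unchanged.
Holding the reachable choices fixed and varying the unreachable ones freely already gives 3 × 2 = 6 equivalent strategies.
No other strategy reproduces this row, so those 6 are the full class: E/f/p/Stay, E/f/p/In, E/f/q/Stay, E/f/q/In, E/f/t/Stay, E/f/t/In.

6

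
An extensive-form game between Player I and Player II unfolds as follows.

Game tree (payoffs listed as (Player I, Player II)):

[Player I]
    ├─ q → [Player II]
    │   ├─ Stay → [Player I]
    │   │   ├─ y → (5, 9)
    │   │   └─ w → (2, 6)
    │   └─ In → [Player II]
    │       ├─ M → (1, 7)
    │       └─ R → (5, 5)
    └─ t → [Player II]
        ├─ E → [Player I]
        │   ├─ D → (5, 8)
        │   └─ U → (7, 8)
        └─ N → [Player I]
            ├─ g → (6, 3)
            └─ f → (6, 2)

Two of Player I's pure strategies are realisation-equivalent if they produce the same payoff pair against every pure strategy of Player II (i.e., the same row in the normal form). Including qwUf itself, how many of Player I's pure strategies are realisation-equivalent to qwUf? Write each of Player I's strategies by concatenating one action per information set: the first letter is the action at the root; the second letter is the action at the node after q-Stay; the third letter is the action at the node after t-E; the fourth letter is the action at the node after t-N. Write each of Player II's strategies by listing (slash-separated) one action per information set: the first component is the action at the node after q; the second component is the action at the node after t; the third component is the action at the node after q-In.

4

Row for qwUf (columns Stay/E/M, Stay/E/R, Stay/N/M, Stay/N/R, In/E/M, In/E/R, In/N/M, In/N/R): (2,6) (2,6) (2,6) (2,6) (1,7) (5,5) (1,7) (5,5).
Under qwUf, Player I's choice at the node after t-E and at the node after t-N can never be reached regardless of what Player II does, so varying those choices leaves every outcome unchanged.
Holding the reachable choices fixed and varying the unreachable ones freely already gives 2 × 2 = 4 equivalent strategies.
No other strategy reproduces this row, so those 4 are the full class: qwDg, qwDf, qwUg, qwUf.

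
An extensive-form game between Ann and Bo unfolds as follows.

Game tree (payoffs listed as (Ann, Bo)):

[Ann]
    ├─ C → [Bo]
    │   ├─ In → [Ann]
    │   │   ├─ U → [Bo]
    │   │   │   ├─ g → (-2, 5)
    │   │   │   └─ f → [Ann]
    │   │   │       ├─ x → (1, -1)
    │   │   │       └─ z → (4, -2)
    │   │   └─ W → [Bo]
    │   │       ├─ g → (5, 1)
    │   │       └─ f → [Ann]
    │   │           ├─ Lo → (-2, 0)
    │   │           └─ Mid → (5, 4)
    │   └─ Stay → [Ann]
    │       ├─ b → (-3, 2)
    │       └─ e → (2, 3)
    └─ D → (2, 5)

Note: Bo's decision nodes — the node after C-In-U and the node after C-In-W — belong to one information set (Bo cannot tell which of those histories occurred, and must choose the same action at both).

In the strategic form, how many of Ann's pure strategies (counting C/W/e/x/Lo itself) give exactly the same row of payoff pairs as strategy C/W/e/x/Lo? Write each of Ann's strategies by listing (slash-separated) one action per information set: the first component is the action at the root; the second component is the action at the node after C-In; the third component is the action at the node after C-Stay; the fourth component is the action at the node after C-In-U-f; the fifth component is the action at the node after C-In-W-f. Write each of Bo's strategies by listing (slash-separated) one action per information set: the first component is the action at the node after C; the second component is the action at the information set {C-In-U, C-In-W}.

2

Row for C/W/e/x/Lo (columns In/g, In/f, Stay/g, Stay/f): (5,1) (-2,0) (2,3) (2,3).
Under C/W/e/x/Lo, Ann's choice at the node after C-In-U-f can never be reached regardless of what Bo does, so varying those choices leaves every outcome unchanged.
Holding the reachable choices fixed and varying the unreachable one freely already gives 2 equivalent strategies.
No other strategy reproduces this row, so those 2 are the full class: C/W/e/x/Lo, C/W/e/z/Lo.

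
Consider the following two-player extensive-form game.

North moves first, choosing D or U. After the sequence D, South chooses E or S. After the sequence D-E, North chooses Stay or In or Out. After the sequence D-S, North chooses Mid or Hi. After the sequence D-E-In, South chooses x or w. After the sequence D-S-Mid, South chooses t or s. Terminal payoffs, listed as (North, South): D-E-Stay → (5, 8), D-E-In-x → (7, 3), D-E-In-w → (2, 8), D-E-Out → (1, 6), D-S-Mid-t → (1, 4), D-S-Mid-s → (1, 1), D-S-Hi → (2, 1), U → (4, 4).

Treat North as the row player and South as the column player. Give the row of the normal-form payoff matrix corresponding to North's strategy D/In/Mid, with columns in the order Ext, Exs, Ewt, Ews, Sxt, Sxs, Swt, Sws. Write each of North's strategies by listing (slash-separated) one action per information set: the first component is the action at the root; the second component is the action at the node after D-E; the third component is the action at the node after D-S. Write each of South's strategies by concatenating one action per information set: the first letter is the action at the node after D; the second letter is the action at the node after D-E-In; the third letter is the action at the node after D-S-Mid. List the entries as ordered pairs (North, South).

(7,3) (7,3) (2,8) (2,8) (1,4) (1,1) (1,4) (1,1)

vs Ext: North plays D → South plays E at [D] → North plays In at [D-E] → South plays x at [D-E-In] → (7, 3)
vs Exs: North plays D → South plays E at [D] → North plays In at [D-E] → South plays x at [D-E-In] → (7, 3)
vs Ewt: North plays D → South plays E at [D] → North plays In at [D-E] → South plays w at [D-E-In] → (2, 8)
vs Ews: North plays D → South plays E at [D] → North plays In at [D-E] → South plays w at [D-E-In] → (2, 8)
vs Sxt: North plays D → South plays S at [D] → North plays Mid at [D-S] → South plays t at [D-S-Mid] → (1, 4)
vs Sxs: North plays D → South plays S at [D] → North plays Mid at [D-S] → South plays s at [D-S-Mid] → (1, 1)
vs Swt: North plays D → South plays S at [D] → North plays Mid at [D-S] → South plays t at [D-S-Mid] → (1, 4)
vs Sws: North plays D → South plays S at [D] → North plays Mid at [D-S] → South plays s at [D-S-Mid] → (1, 1)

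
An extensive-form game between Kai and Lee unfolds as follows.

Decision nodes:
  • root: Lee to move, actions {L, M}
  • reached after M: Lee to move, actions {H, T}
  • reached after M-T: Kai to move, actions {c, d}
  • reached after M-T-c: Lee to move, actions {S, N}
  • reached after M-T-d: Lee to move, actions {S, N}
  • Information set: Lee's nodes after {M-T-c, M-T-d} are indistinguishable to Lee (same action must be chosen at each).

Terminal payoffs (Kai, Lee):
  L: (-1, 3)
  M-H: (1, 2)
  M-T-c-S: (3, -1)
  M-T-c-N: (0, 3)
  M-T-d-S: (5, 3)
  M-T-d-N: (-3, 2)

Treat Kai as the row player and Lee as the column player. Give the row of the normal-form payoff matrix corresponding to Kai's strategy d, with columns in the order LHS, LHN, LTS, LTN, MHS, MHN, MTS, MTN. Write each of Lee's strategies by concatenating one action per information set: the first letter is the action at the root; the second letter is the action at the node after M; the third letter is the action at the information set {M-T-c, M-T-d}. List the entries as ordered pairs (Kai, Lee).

vs LHS: Lee plays L → (-1, 3)
vs LHN: Lee plays L → (-1, 3)
vs LTS: Lee plays L → (-1, 3)
vs LTN: Lee plays L → (-1, 3)
vs MHS: Lee plays M → Lee plays H at [M] → (1, 2)
vs MHN: Lee plays M → Lee plays H at [M] → (1, 2)
vs MTS: Lee plays M → Lee plays T at [M] → Kai plays d at [M-T] → Lee plays S at [M-T-d] → (5, 3)
vs MTN: Lee plays M → Lee plays T at [M] → Kai plays d at [M-T] → Lee plays N at [M-T-d] → (-3, 2)

(-1,3) (-1,3) (-1,3) (-1,3) (1,2) (1,2) (5,3) (-3,2)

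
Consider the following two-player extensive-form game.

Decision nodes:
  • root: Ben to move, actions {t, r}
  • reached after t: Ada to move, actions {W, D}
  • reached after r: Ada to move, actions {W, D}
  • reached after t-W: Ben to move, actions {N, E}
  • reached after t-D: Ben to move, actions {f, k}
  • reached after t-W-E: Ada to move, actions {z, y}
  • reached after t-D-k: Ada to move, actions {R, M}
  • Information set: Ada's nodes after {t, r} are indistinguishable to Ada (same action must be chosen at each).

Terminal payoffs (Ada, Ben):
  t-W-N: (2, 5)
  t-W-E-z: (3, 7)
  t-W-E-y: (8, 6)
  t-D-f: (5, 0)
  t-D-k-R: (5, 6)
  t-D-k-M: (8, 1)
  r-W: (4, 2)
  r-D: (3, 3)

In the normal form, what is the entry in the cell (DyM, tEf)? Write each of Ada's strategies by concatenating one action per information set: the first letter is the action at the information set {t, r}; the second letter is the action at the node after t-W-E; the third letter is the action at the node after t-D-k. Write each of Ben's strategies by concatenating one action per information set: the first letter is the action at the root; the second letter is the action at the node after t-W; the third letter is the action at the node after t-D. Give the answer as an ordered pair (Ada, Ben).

Trace the play path from the root:
  Ben plays t
  Ada plays D at [t]
  Ben plays f at [t-D]
→ terminal payoff (5, 0).
(Ada's choice at the node after t-W-E is never reached on this path, so it doesn't affect the outcome.)

(5, 0)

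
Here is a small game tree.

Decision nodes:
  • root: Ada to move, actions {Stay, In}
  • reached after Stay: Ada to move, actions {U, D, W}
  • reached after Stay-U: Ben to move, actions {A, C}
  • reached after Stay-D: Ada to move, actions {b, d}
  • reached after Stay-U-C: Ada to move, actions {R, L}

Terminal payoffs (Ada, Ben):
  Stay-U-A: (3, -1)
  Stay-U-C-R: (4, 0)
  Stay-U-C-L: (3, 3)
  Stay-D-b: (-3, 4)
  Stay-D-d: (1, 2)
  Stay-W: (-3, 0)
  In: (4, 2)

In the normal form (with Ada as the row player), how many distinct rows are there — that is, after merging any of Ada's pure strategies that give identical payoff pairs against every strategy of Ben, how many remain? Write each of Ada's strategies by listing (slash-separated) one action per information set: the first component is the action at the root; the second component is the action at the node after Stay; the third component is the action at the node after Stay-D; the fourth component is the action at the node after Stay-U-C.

Ada has 24 pure strategies: Stay/U/b/R, Stay/U/b/L, Stay/U/d/R, Stay/U/d/L, Stay/D/b/R, Stay/D/b/L, Stay/D/d/R, Stay/D/d/L, Stay/W/b/R, Stay/W/b/L, Stay/W/d/R, Stay/W/d/L, In/U/b/R, In/U/b/L, In/U/d/R, In/U/d/L, In/D/b/R, In/D/b/L, In/D/d/R, In/D/d/L, In/W/b/R, In/W/b/L, In/W/d/R, In/W/d/L. Columns: A, C.
{Stay/U/b/R, Stay/U/d/R} → row (3,-1) (4,0)
{Stay/U/b/L, Stay/U/d/L} → row (3,-1) (3,3)
{Stay/D/b/R, Stay/D/b/L} → row (-3,4) (-3,4)
{Stay/D/d/R, Stay/D/d/L} → row (1,2) (1,2)
{Stay/W/b/R, Stay/W/b/L, Stay/W/d/R, Stay/W/d/L} → row (-3,0) (-3,0)
{In/U/b/R, In/U/b/L, In/U/d/R, In/U/d/L, In/D/b/R, In/D/b/L, In/D/d/R, In/D/d/L, In/W/b/R, In/W/b/L, In/W/d/R, In/W/d/L} → row (4,2) (4,2)
That's 6 distinct rows out of 24 strategies.

6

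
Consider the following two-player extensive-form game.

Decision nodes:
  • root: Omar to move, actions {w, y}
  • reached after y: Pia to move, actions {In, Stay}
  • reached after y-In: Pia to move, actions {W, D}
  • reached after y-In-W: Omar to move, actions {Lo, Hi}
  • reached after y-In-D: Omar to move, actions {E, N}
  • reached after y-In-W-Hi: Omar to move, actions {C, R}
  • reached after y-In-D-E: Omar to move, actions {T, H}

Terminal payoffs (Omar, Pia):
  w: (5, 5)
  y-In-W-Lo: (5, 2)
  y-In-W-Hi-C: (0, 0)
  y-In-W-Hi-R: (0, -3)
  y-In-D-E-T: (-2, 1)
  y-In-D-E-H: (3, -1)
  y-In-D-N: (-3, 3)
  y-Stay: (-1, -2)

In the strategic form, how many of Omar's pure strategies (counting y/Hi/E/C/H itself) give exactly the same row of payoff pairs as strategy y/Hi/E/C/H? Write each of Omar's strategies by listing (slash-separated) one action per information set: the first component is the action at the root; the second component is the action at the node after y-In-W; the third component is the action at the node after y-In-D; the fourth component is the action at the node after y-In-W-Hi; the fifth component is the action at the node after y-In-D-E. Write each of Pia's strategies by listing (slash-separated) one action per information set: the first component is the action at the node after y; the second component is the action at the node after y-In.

Row for y/Hi/E/C/H (columns In/W, In/D, Stay/W, Stay/D): (0,0) (3,-1) (-1,-2) (-1,-2).
Every one of Omar's information sets is on the play path for some reply by Pia when Omar follows y/Hi/E/C/H.
Changing the action at any of them therefore changes at least one column, so only y/Hi/E/C/H itself gives this row.

1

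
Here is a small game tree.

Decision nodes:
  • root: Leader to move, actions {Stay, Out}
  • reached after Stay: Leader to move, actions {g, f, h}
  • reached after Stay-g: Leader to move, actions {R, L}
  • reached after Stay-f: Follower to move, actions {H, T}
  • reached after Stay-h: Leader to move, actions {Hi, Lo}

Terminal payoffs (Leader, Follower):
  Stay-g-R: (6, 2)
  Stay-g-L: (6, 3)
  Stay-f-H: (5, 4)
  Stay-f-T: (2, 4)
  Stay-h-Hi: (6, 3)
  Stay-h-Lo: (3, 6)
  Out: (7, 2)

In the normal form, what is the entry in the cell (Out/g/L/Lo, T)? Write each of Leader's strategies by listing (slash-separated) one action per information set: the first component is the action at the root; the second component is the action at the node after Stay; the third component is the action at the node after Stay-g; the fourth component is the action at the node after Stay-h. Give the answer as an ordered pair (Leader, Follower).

(7, 2)

Trace the play path from the root:
  Leader plays Out
→ terminal payoff (7, 2).
(Leader's choice at the node after Stay is never reached on this path, so it doesn't affect the outcome.)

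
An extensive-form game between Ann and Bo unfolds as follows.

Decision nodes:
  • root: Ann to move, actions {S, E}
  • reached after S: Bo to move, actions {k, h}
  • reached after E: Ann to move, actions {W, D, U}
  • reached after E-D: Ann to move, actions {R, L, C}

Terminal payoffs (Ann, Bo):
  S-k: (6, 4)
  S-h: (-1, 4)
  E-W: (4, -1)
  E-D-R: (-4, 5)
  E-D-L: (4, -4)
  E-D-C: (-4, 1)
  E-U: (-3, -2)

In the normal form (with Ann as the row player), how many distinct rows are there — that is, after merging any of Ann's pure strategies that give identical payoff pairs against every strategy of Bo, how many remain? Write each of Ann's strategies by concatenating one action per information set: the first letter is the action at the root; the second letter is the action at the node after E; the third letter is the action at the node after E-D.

6

Ann has 18 pure strategies: SWR, SWL, SWC, SDR, SDL, SDC, SUR, SUL, SUC, EWR, EWL, EWC, EDR, EDL, EDC, EUR, EUL, EUC. Columns: k, h.
{SWR, SWL, SWC, SDR, SDL, SDC, SUR, SUL, SUC} → row (6,4) (-1,4)
{EWR, EWL, EWC} → row (4,-1) (4,-1)
{EDR} → row (-4,5) (-4,5)
{EDL} → row (4,-4) (4,-4)
{EDC} → row (-4,1) (-4,1)
{EUR, EUL, EUC} → row (-3,-2) (-3,-2)
That's 6 distinct rows out of 18 strategies.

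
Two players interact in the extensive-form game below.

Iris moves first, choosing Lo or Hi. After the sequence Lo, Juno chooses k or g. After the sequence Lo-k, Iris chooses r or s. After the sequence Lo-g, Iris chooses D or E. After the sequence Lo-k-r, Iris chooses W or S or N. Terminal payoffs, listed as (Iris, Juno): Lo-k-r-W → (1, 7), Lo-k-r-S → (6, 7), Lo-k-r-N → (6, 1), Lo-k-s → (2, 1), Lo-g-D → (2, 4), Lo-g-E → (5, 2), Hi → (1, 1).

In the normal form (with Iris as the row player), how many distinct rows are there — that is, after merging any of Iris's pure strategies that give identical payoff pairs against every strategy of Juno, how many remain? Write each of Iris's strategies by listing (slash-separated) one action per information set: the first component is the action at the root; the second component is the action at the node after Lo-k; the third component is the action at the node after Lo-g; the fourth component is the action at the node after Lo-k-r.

9

Iris has 24 pure strategies: Lo/r/D/W, Lo/r/D/S, Lo/r/D/N, Lo/r/E/W, Lo/r/E/S, Lo/r/E/N, Lo/s/D/W, Lo/s/D/S, Lo/s/D/N, Lo/s/E/W, Lo/s/E/S, Lo/s/E/N, Hi/r/D/W, Hi/r/D/S, Hi/r/D/N, Hi/r/E/W, Hi/r/E/S, Hi/r/E/N, Hi/s/D/W, Hi/s/D/S, Hi/s/D/N, Hi/s/E/W, Hi/s/E/S, Hi/s/E/N. Columns: k, g.
{Lo/r/D/W} → row (1,7) (2,4)
{Lo/r/D/S} → row (6,7) (2,4)
{Lo/r/D/N} → row (6,1) (2,4)
{Lo/r/E/W} → row (1,7) (5,2)
{Lo/r/E/S} → row (6,7) (5,2)
{Lo/r/E/N} → row (6,1) (5,2)
{Lo/s/D/W, Lo/s/D/S, Lo/s/D/N} → row (2,1) (2,4)
{Lo/s/E/W, Lo/s/E/S, Lo/s/E/N} → row (2,1) (5,2)
{Hi/r/D/W, Hi/r/D/S, Hi/r/D/N, Hi/r/E/W, Hi/r/E/S, Hi/r/E/N, Hi/s/D/W, Hi/s/D/S, Hi/s/D/N, Hi/s/E/W, Hi/s/E/S, Hi/s/E/N} → row (1,1) (1,1)
That's 9 distinct rows out of 24 strategies.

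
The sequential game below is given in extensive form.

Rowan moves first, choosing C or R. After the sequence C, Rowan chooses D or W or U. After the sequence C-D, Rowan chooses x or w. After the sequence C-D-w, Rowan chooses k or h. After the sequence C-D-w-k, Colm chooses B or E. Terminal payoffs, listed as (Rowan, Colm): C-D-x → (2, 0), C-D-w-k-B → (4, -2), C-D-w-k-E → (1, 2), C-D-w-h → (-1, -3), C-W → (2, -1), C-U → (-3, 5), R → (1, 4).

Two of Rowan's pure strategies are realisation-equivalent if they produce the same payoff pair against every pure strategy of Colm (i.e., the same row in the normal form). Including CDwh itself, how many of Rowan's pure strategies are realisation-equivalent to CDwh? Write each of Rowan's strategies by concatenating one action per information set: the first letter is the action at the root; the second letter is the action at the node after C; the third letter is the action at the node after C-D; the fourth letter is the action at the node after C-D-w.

Row for CDwh (columns B, E): (-1,-3) (-1,-3).
Every one of Rowan's information sets is on the play path for some reply by Colm when Rowan follows CDwh.
Changing the action at any of them therefore changes at least one column, so only CDwh itself gives this row.

1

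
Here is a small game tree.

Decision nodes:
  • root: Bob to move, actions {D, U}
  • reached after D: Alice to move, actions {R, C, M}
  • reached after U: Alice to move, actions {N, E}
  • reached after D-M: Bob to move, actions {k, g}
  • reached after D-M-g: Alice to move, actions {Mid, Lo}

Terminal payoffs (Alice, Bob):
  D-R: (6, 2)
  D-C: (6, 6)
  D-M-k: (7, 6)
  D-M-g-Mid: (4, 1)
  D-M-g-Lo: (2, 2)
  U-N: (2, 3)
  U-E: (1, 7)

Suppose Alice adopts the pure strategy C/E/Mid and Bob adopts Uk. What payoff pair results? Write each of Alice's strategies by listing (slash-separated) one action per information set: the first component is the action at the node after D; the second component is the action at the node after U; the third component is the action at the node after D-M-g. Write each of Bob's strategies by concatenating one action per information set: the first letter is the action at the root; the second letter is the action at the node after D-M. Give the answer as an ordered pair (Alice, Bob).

(1, 7)

Trace the play path from the root:
  Bob plays U
  Alice plays E at [U]
→ terminal payoff (1, 7).
(Alice's choice at the node after D is never reached on this path, so it doesn't affect the outcome.)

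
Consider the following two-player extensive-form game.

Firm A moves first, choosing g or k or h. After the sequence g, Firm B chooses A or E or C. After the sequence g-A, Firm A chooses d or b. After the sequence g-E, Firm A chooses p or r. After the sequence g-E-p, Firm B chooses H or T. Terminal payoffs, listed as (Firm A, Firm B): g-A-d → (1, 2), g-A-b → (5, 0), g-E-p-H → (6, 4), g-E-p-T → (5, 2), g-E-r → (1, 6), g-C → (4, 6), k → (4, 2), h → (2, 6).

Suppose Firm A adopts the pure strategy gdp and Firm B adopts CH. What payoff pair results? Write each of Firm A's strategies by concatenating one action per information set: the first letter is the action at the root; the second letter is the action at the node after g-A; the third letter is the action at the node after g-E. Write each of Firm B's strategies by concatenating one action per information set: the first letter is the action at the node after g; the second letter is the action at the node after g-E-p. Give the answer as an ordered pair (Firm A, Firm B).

Trace the play path from the root:
  Firm A plays g
  Firm B plays C at [g]
→ terminal payoff (4, 6).
(Firm A's choice at the node after g-A is never reached on this path, so it doesn't affect the outcome.)

(4, 6)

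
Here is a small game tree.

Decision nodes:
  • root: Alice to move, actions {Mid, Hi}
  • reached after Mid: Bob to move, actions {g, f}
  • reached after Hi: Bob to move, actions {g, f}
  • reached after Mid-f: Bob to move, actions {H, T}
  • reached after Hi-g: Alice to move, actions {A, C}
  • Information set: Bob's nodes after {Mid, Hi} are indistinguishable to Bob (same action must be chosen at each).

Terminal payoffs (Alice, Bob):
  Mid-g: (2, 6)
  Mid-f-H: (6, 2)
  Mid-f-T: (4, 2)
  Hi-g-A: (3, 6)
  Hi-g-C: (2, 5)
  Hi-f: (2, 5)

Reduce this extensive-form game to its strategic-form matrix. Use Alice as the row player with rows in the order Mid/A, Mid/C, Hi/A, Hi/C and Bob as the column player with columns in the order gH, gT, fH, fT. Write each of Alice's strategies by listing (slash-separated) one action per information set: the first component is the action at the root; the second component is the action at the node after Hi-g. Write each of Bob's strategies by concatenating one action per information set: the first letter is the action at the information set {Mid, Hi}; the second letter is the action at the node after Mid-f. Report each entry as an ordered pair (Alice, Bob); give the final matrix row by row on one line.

Mid/A: (2,6) (2,6) (6,2) (4,2) | Mid/C: (2,6) (2,6) (6,2) (4,2) | Hi/A: (3,6) (3,6) (2,5) (2,5) | Hi/C: (2,5) (2,5) (2,5) (2,5)

            gH       gT       fH       fT
Mid/A    (2,6)    (2,6)    (6,2)    (4,2)
Mid/C    (2,6)    (2,6)    (6,2)    (4,2)
 Hi/A    (3,6)    (3,6)    (2,5)    (2,5)
 Hi/C    (2,5)    (2,5)    (2,5)    (2,5)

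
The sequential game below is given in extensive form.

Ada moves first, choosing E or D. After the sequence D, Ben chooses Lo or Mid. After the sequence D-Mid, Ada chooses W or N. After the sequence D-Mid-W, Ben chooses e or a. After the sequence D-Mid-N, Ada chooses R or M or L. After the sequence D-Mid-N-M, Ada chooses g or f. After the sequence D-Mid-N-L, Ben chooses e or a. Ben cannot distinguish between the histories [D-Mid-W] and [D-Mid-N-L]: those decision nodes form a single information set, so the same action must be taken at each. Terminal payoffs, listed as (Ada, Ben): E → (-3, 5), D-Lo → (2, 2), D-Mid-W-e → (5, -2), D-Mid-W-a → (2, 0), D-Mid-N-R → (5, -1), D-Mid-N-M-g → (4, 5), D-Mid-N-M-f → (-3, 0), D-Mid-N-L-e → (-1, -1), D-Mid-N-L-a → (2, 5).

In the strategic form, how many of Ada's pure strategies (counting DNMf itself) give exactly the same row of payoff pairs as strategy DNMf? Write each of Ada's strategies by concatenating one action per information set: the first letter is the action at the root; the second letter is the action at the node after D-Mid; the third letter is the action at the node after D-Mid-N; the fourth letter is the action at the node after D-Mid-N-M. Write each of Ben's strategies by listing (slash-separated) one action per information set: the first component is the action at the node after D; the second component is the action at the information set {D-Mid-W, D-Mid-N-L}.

Row for DNMf (columns Lo/e, Lo/a, Mid/e, Mid/a): (2,2) (2,2) (-3,0) (-3,0).
Every one of Ada's information sets is on the play path for some reply by Ben when Ada follows DNMf.
Changing the action at any of them therefore changes at least one column, so only DNMf itself gives this row.

1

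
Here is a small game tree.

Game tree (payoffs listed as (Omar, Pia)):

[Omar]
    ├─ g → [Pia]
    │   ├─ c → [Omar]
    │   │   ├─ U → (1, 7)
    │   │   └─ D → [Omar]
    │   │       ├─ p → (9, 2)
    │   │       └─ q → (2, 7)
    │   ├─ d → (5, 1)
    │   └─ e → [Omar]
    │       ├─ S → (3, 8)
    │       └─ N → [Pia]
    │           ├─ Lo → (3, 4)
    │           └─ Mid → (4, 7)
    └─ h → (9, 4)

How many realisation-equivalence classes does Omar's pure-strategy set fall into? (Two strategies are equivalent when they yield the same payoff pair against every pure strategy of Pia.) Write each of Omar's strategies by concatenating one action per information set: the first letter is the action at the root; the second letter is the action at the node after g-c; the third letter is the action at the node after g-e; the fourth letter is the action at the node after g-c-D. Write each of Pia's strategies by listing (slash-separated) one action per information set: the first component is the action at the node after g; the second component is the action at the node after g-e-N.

7

Omar has 16 pure strategies: gUSp, gUSq, gUNp, gUNq, gDSp, gDSq, gDNp, gDNq, hUSp, hUSq, hUNp, hUNq, hDSp, hDSq, hDNp, hDNq. Columns: c/Lo, c/Mid, d/Lo, d/Mid, e/Lo, e/Mid.
{gUSp, gUSq} → row (1,7) (1,7) (5,1) (5,1) (3,8) (3,8)
{gUNp, gUNq} → row (1,7) (1,7) (5,1) (5,1) (3,4) (4,7)
{gDSp} → row (9,2) (9,2) (5,1) (5,1) (3,8) (3,8)
{gDSq} → row (2,7) (2,7) (5,1) (5,1) (3,8) (3,8)
{gDNp} → row (9,2) (9,2) (5,1) (5,1) (3,4) (4,7)
{gDNq} → row (2,7) (2,7) (5,1) (5,1) (3,4) (4,7)
{hUSp, hUSq, hUNp, hUNq, hDSp, hDSq, hDNp, hDNq} → row (9,4) (9,4) (9,4) (9,4) (9,4) (9,4)
That's 7 distinct rows out of 16 strategies.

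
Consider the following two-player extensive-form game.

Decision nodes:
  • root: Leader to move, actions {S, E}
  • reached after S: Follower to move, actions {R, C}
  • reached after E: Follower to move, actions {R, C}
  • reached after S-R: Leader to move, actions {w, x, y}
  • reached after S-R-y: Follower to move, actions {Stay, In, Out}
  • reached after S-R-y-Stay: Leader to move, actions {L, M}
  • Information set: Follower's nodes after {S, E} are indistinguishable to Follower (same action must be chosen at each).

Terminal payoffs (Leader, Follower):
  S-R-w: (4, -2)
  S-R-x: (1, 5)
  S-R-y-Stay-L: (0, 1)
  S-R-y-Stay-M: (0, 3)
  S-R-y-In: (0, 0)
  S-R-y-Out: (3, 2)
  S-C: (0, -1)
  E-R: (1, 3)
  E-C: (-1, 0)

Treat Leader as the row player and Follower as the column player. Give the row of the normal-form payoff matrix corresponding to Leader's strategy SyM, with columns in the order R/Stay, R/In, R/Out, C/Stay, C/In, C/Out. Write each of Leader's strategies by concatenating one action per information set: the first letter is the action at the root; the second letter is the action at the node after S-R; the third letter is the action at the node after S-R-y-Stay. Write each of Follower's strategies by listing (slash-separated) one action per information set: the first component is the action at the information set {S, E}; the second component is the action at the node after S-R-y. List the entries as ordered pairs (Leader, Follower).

(0,3) (0,0) (3,2) (0,-1) (0,-1) (0,-1)

vs R/Stay: Leader plays S → Follower plays R at [S] → Leader plays y at [S-R] → Follower plays Stay at [S-R-y] → Leader plays M at [S-R-y-Stay] → (0, 3)
vs R/In: Leader plays S → Follower plays R at [S] → Leader plays y at [S-R] → Follower plays In at [S-R-y] → (0, 0)
vs R/Out: Leader plays S → Follower plays R at [S] → Leader plays y at [S-R] → Follower plays Out at [S-R-y] → (3, 2)
vs C/Stay: Leader plays S → Follower plays C at [S] → (0, -1)
vs C/In: Leader plays S → Follower plays C at [S] → (0, -1)
vs C/Out: Leader plays S → Follower plays C at [S] → (0, -1)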